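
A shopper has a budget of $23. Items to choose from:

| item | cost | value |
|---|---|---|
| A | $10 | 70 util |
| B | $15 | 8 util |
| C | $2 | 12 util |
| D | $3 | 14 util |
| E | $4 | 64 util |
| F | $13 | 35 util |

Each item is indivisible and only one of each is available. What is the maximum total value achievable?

This is a 0/1 knapsack; check combinations near the capacity.
- A+C+D+E: cost 10+2+3+4=19, value 70+12+14+64=160
- A+D+E: cost 10+3+4=17, value 70+14+64=148
- A+C+E: cost 10+2+4=16, value 70+12+64=146
- A+E: cost 10+4=14, value 70+64=134
Best: 160 util.

160 util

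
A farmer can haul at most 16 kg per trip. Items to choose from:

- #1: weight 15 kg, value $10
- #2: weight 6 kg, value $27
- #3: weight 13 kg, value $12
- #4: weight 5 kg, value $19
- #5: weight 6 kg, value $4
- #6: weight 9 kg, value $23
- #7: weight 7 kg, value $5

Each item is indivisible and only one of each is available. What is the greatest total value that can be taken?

$50

This is a 0/1 knapsack; check combinations near the capacity.
- #2+#6: weight 6+9=15, value 27+23=50
- #2+#4: weight 6+5=11, value 27+19=46
- #4+#6: weight 5+9=14, value 19+23=42
- #2+#7: weight 6+7=13, value 27+5=32
- #2+#5: weight 6+6=12, value 27+4=31
Best: $50.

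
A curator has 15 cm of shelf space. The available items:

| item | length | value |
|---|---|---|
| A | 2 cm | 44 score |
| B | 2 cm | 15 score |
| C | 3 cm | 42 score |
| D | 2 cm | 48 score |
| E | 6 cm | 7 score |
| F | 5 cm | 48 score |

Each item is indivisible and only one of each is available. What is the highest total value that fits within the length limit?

197 score

Check high-value combinations within 15 cm:
- A+B+C+D+F: length 2+2+3+2+5=14, value 44+15+42+48+48=197
- A+C+D+F: length 2+3+2+5=12, value 44+42+48+48=182
- A+B+C+D+E: length 2+2+3+2+6=15, value 44+15+42+48+7=156
- A+B+D+F: length 2+2+2+5=11, value 44+15+48+48=155
- B+C+D+F: length 2+3+2+5=12, value 15+42+48+48=153
Best: 197 score.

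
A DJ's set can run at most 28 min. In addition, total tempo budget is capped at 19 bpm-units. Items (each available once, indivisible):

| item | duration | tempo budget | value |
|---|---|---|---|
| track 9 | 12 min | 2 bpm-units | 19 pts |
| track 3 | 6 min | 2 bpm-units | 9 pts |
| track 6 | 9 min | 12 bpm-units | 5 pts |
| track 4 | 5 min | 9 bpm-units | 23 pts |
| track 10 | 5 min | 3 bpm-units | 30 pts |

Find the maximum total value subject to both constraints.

Feasible sets respecting both limits:
- track 9+track 3+track 4+track 10: duration 28, tempo budget 16, value 81
- track 9+track 4+track 10: duration 22, tempo budget 14, value 72
- track 3+track 4+track 10: duration 16, tempo budget 14, value 62
- track 9+track 3+track 10: duration 23, tempo budget 7, value 58
Best: 81 pts.

81 pts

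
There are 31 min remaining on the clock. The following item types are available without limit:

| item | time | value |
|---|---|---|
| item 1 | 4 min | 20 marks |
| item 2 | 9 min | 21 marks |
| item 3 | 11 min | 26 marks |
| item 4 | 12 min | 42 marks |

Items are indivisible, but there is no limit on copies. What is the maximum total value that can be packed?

Best value-per-unit is item 1 at 20/4, and filling with it alone uses time 7×4=28. No mix of the others beats 7×20 = 140.

140 marks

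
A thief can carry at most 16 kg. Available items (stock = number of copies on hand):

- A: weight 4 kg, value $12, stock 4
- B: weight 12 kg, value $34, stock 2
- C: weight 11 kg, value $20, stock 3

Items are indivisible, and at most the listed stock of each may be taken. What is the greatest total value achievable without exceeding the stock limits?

$48

Top feasible selections:
- 4×A: weight 16, value 48
- 1×A + 1×B: weight 16, value 46
- 3×A: weight 12, value 36
- 1×B: weight 12, value 34
Best: $48.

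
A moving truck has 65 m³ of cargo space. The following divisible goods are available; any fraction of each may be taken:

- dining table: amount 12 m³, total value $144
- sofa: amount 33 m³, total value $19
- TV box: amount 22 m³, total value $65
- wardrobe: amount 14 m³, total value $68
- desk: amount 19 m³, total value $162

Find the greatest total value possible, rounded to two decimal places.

433.09

Take in order of value per unit:
- dining table (144/12 per unit): all 12 → value 144, running total 144.00
- desk (162/19 per unit): all 19 → value 162, running total 306.00
- wardrobe (68/14 per unit): all 14 → value 68, running total 374.00
- TV box (65/22 per unit): 20 of 22 → value 20×65/22 = 59.0909, running total 433.09
Total 433.09.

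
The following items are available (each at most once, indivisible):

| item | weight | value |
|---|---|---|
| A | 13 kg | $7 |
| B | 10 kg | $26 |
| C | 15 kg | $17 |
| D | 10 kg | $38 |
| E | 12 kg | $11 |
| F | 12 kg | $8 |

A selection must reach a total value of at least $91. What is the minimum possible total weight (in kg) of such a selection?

47

Subsets with value ≥ 91, sorted by total weight:
- B+C+D+E: weight 47, value 92
- B+C+D+E+F: weight 59, value 100
Minimum weight: 47 kg.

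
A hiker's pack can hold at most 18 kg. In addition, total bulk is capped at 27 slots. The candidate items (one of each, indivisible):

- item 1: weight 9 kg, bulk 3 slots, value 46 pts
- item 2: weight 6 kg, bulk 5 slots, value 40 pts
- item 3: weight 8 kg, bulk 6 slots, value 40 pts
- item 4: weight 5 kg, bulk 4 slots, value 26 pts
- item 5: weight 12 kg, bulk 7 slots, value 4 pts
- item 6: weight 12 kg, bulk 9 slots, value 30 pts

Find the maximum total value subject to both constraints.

Feasible sets respecting both limits:
- item 1+item 2: weight 15, bulk 8, value 86
- item 1+item 3: weight 17, bulk 9, value 86
- item 2+item 3: weight 14, bulk 11, value 80
Best: 86 pts.

86 pts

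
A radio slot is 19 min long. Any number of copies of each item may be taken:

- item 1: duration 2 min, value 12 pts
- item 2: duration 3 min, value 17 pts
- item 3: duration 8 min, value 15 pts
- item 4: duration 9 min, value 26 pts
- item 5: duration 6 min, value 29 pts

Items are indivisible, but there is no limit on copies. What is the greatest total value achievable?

Best value-per-unit is item 1 at 12/2; filling with it alone gives 9×12 = 108.
Optimal mix: 8×item 1 + 1×item 2 → duration 19, value 113.

113 pts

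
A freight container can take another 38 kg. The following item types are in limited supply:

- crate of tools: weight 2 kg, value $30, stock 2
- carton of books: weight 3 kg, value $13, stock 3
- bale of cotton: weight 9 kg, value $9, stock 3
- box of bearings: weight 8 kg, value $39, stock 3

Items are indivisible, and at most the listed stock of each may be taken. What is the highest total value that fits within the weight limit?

Best selections within weight 38 and stock limits:
- 2×crate of tools + 3×carton of books + 3×box of bearings: weight 37, value 216
- 2×crate of tools + 2×carton of books + 3×box of bearings: weight 34, value 203
- 2×crate of tools + 1×carton of books + 3×box of bearings: weight 31, value 190
- 1×crate of tools + 3×carton of books + 3×box of bearings: weight 35, value 186
Best: $216.

$216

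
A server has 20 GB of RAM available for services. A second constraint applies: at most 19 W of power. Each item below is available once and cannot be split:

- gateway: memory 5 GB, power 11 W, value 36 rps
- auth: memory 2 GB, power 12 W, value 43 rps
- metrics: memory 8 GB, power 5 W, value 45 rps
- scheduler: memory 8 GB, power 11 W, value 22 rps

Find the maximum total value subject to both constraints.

Feasible sets respecting both limits:
- auth+metrics: memory 10, power 17, value 88
- gateway+metrics: memory 13, power 16, value 81
- metrics+scheduler: memory 16, power 16, value 67
- metrics: memory 8, power 5, value 45
Best: 88 rps.

88 rps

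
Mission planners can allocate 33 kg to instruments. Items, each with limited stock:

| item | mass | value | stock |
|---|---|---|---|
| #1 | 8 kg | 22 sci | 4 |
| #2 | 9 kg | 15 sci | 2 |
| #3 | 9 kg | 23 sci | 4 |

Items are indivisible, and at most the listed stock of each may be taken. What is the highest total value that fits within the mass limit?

Top feasible selections:
- 3×#1 + 1×#3: mass 33, value 89
- 4×#1: mass 32, value 88
- 3×#1 + 1×#2: mass 33, value 81
- 3×#3: mass 27, value 69
Best: 89 sci.

89 sci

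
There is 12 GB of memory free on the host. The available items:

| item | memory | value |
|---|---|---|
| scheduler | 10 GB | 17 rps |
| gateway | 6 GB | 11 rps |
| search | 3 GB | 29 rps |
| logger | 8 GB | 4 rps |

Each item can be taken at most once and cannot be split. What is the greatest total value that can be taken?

Check high-value combinations within 12 GB:
- gateway+search: memory 6+3=9, value 11+29=40
- search+logger: memory 3+8=11, value 29+4=33
- search: memory 3, value 29
- scheduler: memory 10, value 17
- gateway: memory 6, value 11
Best: 40 rps.

40 rps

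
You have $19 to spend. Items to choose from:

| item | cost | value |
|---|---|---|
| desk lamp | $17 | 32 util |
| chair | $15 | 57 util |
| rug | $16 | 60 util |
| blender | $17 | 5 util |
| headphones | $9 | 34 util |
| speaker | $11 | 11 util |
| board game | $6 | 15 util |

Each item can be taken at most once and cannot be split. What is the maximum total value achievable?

Check high-value combinations within $19:
- rug: cost 16, value 60
- chair: cost 15, value 57
- headphones+board game: cost 9+6=15, value 34+15=49
Best: 60 util.

60 util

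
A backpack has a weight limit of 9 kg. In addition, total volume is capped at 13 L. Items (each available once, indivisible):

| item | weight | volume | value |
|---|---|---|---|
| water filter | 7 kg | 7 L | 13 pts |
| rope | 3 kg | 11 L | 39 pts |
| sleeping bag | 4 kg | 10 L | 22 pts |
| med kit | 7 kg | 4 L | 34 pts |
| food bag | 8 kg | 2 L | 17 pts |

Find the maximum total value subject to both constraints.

Feasible sets respecting both limits:
- rope: weight 3, volume 11, value 39
- med kit: weight 7, volume 4, value 34
- sleeping bag: weight 4, volume 10, value 22
- food bag: weight 8, volume 2, value 17
Best: 39 pts.

39 pts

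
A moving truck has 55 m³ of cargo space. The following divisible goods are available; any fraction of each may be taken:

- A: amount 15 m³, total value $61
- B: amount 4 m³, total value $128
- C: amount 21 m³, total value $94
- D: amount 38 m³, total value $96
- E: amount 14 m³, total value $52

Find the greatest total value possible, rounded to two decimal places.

Take in order of value per unit:
- B (128/4 per unit): all 4 → value 128, running total 128.00
- C (94/21 per unit): all 21 → value 94, running total 222.00
- A (61/15 per unit): all 15 → value 61, running total 283.00
- E (52/14 per unit): all 14 → value 52, running total 335.00
- D (96/38 per unit): 1 of 38 → value 1×96/38 = 2.5263, running total 337.53
Total 337.53.

337.53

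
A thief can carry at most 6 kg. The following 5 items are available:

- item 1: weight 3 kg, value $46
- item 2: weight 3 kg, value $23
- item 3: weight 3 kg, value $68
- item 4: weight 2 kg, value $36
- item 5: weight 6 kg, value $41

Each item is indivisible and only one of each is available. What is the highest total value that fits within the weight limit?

Check high-value combinations within 6 kg:
- item 1+item 3: weight 3+3=6, value 46+68=114
- item 3+item 4: weight 3+2=5, value 68+36=104
- item 2+item 3: weight 3+3=6, value 23+68=91
Best: $114.

$114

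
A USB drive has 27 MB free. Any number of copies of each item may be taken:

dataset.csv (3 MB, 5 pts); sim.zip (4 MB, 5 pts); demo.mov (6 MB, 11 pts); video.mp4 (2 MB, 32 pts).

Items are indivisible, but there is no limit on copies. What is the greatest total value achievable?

Best value-per-unit is video.mp4 at 32/2, and filling with it alone uses size 13×2=26. No mix of the others beats 13×32 = 416.

416 pts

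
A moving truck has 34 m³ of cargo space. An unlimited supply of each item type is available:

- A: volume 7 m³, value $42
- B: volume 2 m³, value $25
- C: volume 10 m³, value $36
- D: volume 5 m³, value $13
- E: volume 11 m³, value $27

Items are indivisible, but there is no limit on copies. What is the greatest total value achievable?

$425

Best value-per-unit is B at 25/2, and filling with it alone uses volume 17×2=34. No mix of the others beats 17×25 = 425.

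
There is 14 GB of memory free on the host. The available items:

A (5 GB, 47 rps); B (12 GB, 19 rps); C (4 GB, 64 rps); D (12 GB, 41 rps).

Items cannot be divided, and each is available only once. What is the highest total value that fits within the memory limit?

111 rps

Check high-value combinations within 14 GB:
- A+C: memory 5+4=9, value 47+64=111
- C: memory 4, value 64
- A: memory 5, value 47
- D: memory 12, value 41
- B: memory 12, value 19
Best: 111 rps.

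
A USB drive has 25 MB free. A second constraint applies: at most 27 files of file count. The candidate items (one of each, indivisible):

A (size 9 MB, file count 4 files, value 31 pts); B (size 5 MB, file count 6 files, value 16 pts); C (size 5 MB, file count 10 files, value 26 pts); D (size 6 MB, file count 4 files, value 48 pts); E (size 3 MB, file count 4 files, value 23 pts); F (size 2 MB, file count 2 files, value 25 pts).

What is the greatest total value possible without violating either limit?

Feasible sets respecting both limits:
- A+C+D+E+F: size 25, file count 24, value 153
- A+B+D+E+F: size 25, file count 20, value 143
- B+C+D+E+F: size 21, file count 26, value 138
- A+C+D+F: size 22, file count 20, value 130
Best: 153 pts.

153 pts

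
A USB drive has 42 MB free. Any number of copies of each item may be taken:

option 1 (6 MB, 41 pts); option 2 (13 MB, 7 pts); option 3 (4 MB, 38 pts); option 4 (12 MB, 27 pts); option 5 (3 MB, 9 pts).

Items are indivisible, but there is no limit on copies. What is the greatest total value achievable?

Best value-per-unit is option 3 at 38/4; filling with it alone gives 10×38 = 380.
Optimal mix: 1×option 1 + 9×option 3 → size 42, value 383.

383 pts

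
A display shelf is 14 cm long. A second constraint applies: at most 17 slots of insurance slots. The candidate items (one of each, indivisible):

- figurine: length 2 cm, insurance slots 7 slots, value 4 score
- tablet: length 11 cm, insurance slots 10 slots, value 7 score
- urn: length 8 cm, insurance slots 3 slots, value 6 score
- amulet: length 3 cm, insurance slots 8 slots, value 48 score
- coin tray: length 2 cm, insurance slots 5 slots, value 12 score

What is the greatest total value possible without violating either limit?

Feasible sets respecting both limits:
- urn+amulet+coin tray: length 13, insurance slots 16, value 66
- amulet+coin tray: length 5, insurance slots 13, value 60
- urn+amulet: length 11, insurance slots 11, value 54
- figurine+amulet: length 5, insurance slots 15, value 52
Best: 66 score.

66 score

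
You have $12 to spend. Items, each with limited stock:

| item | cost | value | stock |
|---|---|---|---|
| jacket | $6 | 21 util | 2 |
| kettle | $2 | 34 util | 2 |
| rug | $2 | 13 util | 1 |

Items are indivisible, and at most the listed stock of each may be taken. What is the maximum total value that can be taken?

102 util

Best selections within cost 12 and stock limits:
- 1×jacket + 2×kettle + 1×rug: cost 12, value 102
- 1×jacket + 2×kettle: cost 10, value 89
Best: 102 util.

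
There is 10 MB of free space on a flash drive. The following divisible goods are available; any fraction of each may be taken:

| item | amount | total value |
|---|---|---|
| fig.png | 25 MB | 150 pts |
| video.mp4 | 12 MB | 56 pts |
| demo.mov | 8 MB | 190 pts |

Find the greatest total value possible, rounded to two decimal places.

Take in order of value per unit:
- demo.mov (190/8 per unit): all 8 → value 190, running total 190.00
- fig.png (150/25 per unit): 2 of 25 → value 2×150/25 = 12.0000, running total 202.00
Total 202.00.

202.00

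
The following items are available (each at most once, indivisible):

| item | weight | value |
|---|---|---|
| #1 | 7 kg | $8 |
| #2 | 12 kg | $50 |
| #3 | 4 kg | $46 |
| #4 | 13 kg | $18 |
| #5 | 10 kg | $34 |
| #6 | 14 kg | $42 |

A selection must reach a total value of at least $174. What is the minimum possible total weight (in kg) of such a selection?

Subsets with value ≥ 174, sorted by total weight:
- #1+#2+#3+#5+#6: weight 47, value 180
- #2+#3+#4+#5+#6: weight 53, value 190
- #1+#2+#3+#4+#5+#6: weight 60, value 198
Minimum weight: 47 kg.

47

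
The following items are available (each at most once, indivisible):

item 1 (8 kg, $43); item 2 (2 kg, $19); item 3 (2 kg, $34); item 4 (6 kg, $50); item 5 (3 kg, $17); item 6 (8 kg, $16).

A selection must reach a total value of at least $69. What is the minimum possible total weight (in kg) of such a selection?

7

Subsets with value ≥ 69, sorted by total weight:
- item 2+item 3+item 5: weight 7, value 70
- item 3+item 4: weight 8, value 84
Minimum weight: 7 kg.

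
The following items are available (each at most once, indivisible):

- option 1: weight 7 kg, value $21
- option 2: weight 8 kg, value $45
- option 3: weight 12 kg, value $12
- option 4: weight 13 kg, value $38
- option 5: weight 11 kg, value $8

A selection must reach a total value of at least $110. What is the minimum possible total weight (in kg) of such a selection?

Subsets with value ≥ 110, sorted by total weight:
- option 1+option 2+option 4+option 5: weight 39, value 112
- option 1+option 2+option 3+option 4: weight 40, value 116
Minimum weight: 39 kg.

39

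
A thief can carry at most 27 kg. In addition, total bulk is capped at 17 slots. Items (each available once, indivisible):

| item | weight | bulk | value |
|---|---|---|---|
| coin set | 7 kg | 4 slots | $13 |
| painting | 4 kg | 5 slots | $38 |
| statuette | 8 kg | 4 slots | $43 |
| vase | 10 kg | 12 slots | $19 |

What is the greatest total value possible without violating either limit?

Feasible sets respecting both limits:
- coin set+painting+statuette: weight 19, bulk 13, value 94
- painting+statuette: weight 12, bulk 9, value 81
- statuette+vase: weight 18, bulk 16, value 62
- painting+vase: weight 14, bulk 17, value 57
Best: $94.

$94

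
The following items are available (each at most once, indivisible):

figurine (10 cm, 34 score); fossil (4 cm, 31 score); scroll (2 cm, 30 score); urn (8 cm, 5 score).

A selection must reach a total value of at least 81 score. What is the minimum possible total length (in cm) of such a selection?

16

Subsets with value ≥ 81, sorted by total length:
- figurine+fossil+scroll: length 16, value 95
- figurine+fossil+scroll+urn: length 24, value 100
Minimum length: 16 cm.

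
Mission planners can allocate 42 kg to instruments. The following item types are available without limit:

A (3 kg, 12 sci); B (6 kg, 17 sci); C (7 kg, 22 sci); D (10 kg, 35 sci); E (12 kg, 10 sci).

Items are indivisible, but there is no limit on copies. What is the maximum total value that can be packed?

168 sci

Best value-per-unit is A at 12/3, and filling with it alone uses mass 14×3=42. No mix of the others beats 14×12 = 168.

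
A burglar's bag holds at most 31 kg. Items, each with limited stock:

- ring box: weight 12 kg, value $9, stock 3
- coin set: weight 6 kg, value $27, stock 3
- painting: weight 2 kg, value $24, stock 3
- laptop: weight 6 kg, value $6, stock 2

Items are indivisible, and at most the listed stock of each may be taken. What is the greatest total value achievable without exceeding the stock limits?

Top feasible selections:
- 3×coin set + 3×painting + 1×laptop: weight 30, value 159
- 3×coin set + 3×painting: weight 24, value 153
- 2×coin set + 3×painting + 2×laptop: weight 30, value 138
Best: $159.

$159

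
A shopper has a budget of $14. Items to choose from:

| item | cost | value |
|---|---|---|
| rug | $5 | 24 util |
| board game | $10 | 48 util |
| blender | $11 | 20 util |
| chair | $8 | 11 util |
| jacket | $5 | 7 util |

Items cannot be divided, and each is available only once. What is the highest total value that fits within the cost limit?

48 util

Check high-value combinations within $14:
- board game: cost 10, value 48
- rug+chair: cost 5+8=13, value 24+11=35
- rug+jacket: cost 5+5=10, value 24+7=31
- rug: cost 5, value 24
- blender: cost 11, value 20
Best: 48 util.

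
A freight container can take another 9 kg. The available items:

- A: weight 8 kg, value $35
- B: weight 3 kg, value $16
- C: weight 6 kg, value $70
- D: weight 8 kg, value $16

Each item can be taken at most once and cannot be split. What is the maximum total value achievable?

$86

This is a 0/1 knapsack; check combinations near the capacity.
- B+C: weight 3+6=9, value 16+70=86
- C: weight 6, value 70
- A: weight 8, value 35
- B: weight 3, value 16
- D: weight 8, value 16
Best: $86.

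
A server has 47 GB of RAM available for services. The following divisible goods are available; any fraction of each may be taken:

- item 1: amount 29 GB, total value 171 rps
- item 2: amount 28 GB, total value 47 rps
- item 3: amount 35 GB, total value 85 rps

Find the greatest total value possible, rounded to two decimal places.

214.71

Take in order of value per unit:
- item 1 (171/29 per unit): all 29 → value 171, running total 171.00
- item 3 (85/35 per unit): 18 of 35 → value 18×85/35 = 43.7143, running total 214.71
Total 214.71.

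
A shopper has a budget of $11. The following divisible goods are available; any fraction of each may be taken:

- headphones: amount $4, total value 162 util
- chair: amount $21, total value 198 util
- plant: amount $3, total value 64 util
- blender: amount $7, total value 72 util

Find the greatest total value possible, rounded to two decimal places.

267.14

Take in order of value per unit:
- headphones (162/4 per unit): all 4 → value 162, running total 162.00
- plant (64/3 per unit): all 3 → value 64, running total 226.00
- blender (72/7 per unit): 4 of 7 → value 4×72/7 = 41.1429, running total 267.14
Total 267.14.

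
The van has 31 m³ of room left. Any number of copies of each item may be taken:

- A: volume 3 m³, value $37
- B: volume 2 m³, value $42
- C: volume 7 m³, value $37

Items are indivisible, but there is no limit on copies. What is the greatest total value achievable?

$630

Best value-per-unit is B at 42/2, and filling with it alone uses volume 15×2=30. No mix of the others beats 15×42 = 630.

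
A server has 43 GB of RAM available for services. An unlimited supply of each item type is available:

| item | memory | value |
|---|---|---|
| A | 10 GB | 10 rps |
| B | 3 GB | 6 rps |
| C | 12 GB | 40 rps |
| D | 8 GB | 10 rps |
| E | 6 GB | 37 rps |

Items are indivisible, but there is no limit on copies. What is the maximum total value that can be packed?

Best value-per-unit is E at 37/6, and filling with it alone uses memory 7×6=42. No mix of the others beats 7×37 = 259.

259 rps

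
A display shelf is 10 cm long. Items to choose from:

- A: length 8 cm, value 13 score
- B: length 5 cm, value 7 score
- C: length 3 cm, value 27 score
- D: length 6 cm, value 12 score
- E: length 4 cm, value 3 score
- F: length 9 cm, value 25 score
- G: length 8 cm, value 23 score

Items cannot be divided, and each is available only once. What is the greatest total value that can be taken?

This is a 0/1 knapsack; check combinations near the capacity.
- C+D: length 3+6=9, value 27+12=39
- B+C: length 5+3=8, value 7+27=34
- C+E: length 3+4=7, value 27+3=30
Best: 39 score.

39 score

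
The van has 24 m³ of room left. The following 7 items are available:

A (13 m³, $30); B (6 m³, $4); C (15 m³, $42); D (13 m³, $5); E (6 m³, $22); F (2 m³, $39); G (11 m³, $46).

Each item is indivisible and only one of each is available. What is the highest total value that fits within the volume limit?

Check high-value combinations within 24 m³:
- E+F+G: volume 6+2+11=19, value 22+39+46=107
- C+E+F: volume 15+6+2=23, value 42+22+39=103
- A+E+F: volume 13+6+2=21, value 30+22+39=91
- B+F+G: volume 6+2+11=19, value 4+39+46=89
- F+G: volume 2+11=13, value 39+46=85
Best: $107.

$107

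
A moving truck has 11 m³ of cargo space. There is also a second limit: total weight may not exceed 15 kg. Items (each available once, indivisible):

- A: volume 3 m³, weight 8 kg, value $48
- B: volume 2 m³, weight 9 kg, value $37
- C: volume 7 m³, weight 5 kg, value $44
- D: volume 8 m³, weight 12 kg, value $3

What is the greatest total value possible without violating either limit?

$92

Feasible sets respecting both limits:
- A+C: volume 10, weight 13, value 92
- B+C: volume 9, weight 14, value 81
- A: volume 3, weight 8, value 48
- C: volume 7, weight 5, value 44
Best: $92.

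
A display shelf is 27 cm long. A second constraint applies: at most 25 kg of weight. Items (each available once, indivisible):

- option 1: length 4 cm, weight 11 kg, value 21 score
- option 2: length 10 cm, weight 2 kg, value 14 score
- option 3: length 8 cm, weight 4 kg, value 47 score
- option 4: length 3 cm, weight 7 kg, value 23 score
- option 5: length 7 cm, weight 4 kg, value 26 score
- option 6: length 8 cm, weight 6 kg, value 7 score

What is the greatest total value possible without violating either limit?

Feasible sets respecting both limits:
- option 1+option 2+option 3+option 4: length 25, weight 24, value 105
- option 3+option 4+option 5+option 6: length 26, weight 21, value 103
- option 1+option 3+option 5+option 6: length 27, weight 25, value 101
- option 3+option 4+option 5: length 18, weight 15, value 96
Best: 105 score.

105 score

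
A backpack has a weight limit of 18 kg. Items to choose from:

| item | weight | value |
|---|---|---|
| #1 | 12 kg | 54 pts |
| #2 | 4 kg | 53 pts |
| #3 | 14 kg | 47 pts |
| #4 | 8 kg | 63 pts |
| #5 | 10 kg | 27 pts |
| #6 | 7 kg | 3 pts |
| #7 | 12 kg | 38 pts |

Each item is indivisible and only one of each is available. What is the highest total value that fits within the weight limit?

Check high-value combinations within 18 kg:
- #2+#4: weight 4+8=12, value 53+63=116
- #1+#2: weight 12+4=16, value 54+53=107
- #2+#3: weight 4+14=18, value 53+47=100
Best: 116 pts.

116 pts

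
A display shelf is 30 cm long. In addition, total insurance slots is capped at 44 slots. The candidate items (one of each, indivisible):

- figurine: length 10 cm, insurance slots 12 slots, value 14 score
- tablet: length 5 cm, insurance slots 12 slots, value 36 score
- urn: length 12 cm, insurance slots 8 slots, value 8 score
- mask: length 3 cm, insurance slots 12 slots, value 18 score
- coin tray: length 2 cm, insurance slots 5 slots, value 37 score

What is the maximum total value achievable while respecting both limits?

Feasible sets respecting both limits:
- figurine+tablet+mask+coin tray: length 20, insurance slots 41, value 105
- tablet+urn+mask+coin tray: length 22, insurance slots 37, value 99
- figurine+tablet+urn+coin tray: length 29, insurance slots 37, value 95
- tablet+mask+coin tray: length 10, insurance slots 29, value 91
Best: 105 score.

105 score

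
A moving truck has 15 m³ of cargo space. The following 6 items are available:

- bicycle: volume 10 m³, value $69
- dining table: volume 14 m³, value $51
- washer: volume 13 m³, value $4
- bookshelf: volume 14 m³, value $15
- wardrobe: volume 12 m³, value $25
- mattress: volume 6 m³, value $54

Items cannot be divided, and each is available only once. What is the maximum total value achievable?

$69

This is a 0/1 knapsack; check combinations near the capacity.
- bicycle: volume 10, value 69
- mattress: volume 6, value 54
- dining table: volume 14, value 51
- wardrobe: volume 12, value 25
Best: $69.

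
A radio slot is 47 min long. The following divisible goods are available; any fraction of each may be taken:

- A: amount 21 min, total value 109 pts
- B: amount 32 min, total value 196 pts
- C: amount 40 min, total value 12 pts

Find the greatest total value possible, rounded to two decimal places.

273.86

Take in order of value per unit:
- B (196/32 per unit): all 32 → value 196, running total 196.00
- A (109/21 per unit): 15 of 21 → value 15×109/21 = 77.8571, running total 273.86
Total 273.86.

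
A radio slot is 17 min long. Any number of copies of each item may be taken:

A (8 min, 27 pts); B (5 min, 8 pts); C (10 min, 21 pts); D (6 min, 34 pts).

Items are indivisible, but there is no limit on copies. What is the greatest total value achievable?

76 pts

Best value-per-unit is D at 34/6; filling with it alone gives 2×34 = 68.
Optimal mix: 1×B + 2×D → duration 17, value 76.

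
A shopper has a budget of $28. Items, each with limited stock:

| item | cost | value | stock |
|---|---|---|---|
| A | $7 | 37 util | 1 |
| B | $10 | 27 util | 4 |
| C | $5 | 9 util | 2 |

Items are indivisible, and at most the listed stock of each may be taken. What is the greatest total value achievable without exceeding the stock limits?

Top feasible selections:
- 1×A + 2×B: cost 27, value 91
- 1×A + 1×B + 2×C: cost 27, value 82
Best: 91 util.

91 util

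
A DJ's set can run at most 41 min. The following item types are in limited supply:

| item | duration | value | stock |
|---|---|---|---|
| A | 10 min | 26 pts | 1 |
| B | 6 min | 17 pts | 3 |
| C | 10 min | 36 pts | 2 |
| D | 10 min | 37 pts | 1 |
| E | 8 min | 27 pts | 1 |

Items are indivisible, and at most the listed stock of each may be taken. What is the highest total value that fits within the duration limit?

136 pts

Best selections within duration 41 and stock limits:
- 2×C + 1×D + 1×E: duration 38, value 136
- 1×A + 2×C + 1×D: duration 40, value 135
Best: 136 pts.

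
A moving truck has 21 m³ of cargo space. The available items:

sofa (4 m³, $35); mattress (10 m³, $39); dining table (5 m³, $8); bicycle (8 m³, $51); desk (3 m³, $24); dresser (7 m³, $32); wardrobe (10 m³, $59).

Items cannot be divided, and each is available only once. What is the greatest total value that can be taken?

Check high-value combinations within 21 m³:
- bicycle+desk+wardrobe: volume 8+3+10=21, value 51+24+59=134
- sofa+dresser+wardrobe: volume 4+7+10=21, value 35+32+59=126
- sofa+desk+wardrobe: volume 4+3+10=17, value 35+24+59=118
Best: $134.

$134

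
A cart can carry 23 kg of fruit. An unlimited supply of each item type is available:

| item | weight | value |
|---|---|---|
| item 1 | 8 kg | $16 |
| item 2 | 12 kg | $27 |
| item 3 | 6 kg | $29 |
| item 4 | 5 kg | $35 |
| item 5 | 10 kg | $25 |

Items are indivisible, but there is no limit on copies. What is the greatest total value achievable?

$140

Best value-per-unit is item 4 at 35/5, and filling with it alone uses weight 4×5=20. No mix of the others beats 4×35 = 140.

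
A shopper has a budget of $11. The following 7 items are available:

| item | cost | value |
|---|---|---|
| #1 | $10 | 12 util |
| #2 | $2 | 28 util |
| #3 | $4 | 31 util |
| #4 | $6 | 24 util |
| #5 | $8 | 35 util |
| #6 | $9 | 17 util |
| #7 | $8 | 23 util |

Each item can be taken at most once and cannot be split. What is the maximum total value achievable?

Check high-value combinations within $11:
- #2+#5: cost 2+8=10, value 28+35=63
- #2+#3: cost 2+4=6, value 28+31=59
- #3+#4: cost 4+6=10, value 31+24=55
- #2+#4: cost 2+6=8, value 28+24=52
Best: 63 util.

63 util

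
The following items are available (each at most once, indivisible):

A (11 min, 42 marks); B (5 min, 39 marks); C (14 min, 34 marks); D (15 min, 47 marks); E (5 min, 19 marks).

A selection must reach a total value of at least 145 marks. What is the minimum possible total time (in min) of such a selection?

Subsets with value ≥ 145, sorted by total time:
- A+B+D+E: time 36, value 147
- A+B+C+D: time 45, value 162
Minimum time: 36 min.

36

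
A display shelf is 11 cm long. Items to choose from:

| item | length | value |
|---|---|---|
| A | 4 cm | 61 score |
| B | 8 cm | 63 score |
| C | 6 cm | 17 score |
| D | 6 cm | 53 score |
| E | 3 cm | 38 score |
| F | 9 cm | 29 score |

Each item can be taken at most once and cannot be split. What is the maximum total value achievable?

114 score

Check high-value combinations within 11 cm:
- A+D: length 4+6=10, value 61+53=114
- B+E: length 8+3=11, value 63+38=101
- A+E: length 4+3=7, value 61+38=99
- D+E: length 6+3=9, value 53+38=91
Best: 114 score.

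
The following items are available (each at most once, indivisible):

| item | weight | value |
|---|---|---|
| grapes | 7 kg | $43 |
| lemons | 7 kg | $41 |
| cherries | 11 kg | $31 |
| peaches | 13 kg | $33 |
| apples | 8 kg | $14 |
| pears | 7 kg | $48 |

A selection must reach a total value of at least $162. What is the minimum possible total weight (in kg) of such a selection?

32

Subsets with value ≥ 162, sorted by total weight:
- grapes+lemons+cherries+pears: weight 32, value 163
- grapes+lemons+peaches+pears: weight 34, value 165
- grapes+lemons+cherries+apples+pears: weight 40, value 177
Minimum weight: 32 kg.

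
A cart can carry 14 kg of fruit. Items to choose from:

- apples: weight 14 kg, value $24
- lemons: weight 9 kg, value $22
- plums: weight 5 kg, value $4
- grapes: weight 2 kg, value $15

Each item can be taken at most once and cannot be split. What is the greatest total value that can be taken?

Check high-value combinations within 14 kg:
- lemons+grapes: weight 9+2=11, value 22+15=37
- lemons+plums: weight 9+5=14, value 22+4=26
- apples: weight 14, value 24
- lemons: weight 9, value 22
- plums+grapes: weight 5+2=7, value 4+15=19
Best: $37.

$37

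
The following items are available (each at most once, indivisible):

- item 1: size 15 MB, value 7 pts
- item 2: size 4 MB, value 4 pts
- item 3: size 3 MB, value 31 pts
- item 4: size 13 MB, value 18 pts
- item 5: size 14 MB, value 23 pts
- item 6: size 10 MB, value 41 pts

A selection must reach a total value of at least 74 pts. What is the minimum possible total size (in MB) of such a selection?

Subsets with value ≥ 74, sorted by total size:
- item 2+item 3+item 6: size 17, value 76
- item 3+item 4+item 6: size 26, value 90
- item 3+item 5+item 6: size 27, value 95
Minimum size: 17 MB.

17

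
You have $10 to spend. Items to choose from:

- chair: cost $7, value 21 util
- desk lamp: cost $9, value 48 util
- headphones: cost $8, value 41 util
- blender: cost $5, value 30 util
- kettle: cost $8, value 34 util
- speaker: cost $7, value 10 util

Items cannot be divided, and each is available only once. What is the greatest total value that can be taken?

This is a 0/1 knapsack; check combinations near the capacity.
- desk lamp: cost 9, value 48
- headphones: cost 8, value 41
- kettle: cost 8, value 34
- blender: cost 5, value 30
- chair: cost 7, value 21
Best: 48 util.

48 util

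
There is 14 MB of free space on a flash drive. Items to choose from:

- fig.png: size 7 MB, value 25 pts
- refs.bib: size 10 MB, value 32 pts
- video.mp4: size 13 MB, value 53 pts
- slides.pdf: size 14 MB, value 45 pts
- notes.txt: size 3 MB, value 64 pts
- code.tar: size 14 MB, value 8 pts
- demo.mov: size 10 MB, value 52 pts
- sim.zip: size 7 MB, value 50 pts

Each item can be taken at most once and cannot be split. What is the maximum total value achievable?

Check high-value combinations within 14 MB:
- notes.txt+demo.mov: size 3+10=13, value 64+52=116
- notes.txt+sim.zip: size 3+7=10, value 64+50=114
- refs.bib+notes.txt: size 10+3=13, value 32+64=96
- fig.png+notes.txt: size 7+3=10, value 25+64=89
- fig.png+sim.zip: size 7+7=14, value 25+50=75
Best: 116 pts.

116 pts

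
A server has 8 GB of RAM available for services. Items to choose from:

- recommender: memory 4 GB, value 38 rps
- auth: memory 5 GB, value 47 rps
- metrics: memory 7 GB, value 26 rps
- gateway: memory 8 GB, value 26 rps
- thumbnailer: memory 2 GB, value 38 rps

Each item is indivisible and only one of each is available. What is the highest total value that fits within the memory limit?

Check high-value combinations within 8 GB:
- auth+thumbnailer: memory 5+2=7, value 47+38=85
- recommender+thumbnailer: memory 4+2=6, value 38+38=76
- auth: memory 5, value 47
- thumbnailer: memory 2, value 38
Best: 85 rps.

85 rps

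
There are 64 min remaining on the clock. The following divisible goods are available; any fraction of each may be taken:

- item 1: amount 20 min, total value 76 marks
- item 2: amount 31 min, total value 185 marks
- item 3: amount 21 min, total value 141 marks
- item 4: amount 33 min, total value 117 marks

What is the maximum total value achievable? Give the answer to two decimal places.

371.60

Take in order of value per unit:
- item 3 (141/21 per unit): all 21 → value 141, running total 141.00
- item 2 (185/31 per unit): all 31 → value 185, running total 326.00
- item 1 (76/20 per unit): 12 of 20 → value 12×76/20 = 45.6000, running total 371.60
Total 371.60.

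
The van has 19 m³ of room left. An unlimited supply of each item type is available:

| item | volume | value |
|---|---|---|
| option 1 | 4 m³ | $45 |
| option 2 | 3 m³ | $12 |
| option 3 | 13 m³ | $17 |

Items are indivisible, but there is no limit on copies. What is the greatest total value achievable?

Best value-per-unit is option 1 at 45/4; filling with it alone gives 4×45 = 180.
Optimal mix: 4×option 1 + 1×option 2 → volume 19, value 192.

$192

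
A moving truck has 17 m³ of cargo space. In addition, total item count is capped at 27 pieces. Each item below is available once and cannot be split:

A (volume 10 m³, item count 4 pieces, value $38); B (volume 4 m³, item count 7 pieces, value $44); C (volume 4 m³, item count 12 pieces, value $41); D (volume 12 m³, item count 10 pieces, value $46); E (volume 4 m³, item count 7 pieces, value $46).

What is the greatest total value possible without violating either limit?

$131

Feasible sets respecting both limits:
- B+C+E: volume 12, item count 26, value 131
- D+E: volume 16, item count 17, value 92
- B+D: volume 16, item count 17, value 90
Best: $131.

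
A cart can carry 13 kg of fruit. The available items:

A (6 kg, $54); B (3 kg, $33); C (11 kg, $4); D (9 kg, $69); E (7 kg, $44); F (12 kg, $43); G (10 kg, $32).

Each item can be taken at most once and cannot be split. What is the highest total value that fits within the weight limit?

Check high-value combinations within 13 kg:
- B+D: weight 3+9=12, value 33+69=102
- A+E: weight 6+7=13, value 54+44=98
- A+B: weight 6+3=9, value 54+33=87
Best: $102.

$102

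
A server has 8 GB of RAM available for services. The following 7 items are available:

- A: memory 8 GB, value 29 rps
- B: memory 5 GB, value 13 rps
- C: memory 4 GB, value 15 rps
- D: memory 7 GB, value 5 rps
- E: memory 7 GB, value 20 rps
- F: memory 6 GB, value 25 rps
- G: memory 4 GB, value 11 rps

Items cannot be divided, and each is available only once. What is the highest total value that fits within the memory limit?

29 rps

Check high-value combinations within 8 GB:
- A: memory 8, value 29
- C+G: memory 4+4=8, value 15+11=26
- F: memory 6, value 25
- E: memory 7, value 20
- C: memory 4, value 15
Best: 29 rps.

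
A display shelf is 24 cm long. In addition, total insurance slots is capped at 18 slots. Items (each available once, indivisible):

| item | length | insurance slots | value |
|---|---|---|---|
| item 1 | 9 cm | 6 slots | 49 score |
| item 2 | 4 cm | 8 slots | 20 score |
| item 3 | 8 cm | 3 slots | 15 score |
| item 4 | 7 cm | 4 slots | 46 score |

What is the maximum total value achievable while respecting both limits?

115 score

Feasible sets respecting both limits:
- item 1+item 2+item 4: length 20, insurance slots 18, value 115
- item 1+item 3+item 4: length 24, insurance slots 13, value 110
- item 1+item 4: length 16, insurance slots 10, value 95
Best: 115 score.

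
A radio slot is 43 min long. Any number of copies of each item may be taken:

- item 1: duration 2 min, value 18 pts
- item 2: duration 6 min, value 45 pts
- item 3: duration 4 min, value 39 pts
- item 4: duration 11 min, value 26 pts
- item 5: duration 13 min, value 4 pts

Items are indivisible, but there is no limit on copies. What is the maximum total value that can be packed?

Best value-per-unit is item 3 at 39/4; filling with it alone gives 10×39 = 390.
Optimal mix: 1×item 1 + 10×item 3 → duration 42, value 408.

408 pts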